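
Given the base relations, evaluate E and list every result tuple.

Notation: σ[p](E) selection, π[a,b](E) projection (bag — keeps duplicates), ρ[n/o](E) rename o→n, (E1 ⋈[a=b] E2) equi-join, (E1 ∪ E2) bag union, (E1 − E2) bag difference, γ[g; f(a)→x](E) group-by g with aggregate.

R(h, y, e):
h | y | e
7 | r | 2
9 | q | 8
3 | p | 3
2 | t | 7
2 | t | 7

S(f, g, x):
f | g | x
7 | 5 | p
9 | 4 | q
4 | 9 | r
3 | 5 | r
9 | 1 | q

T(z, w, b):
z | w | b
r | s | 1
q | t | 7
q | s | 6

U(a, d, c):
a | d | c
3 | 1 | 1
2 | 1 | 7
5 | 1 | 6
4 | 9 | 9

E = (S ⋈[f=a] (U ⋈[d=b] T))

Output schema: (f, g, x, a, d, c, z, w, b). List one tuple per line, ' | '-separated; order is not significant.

Per-node cardinality:
  S → 5
  U → 4
  T → 3
  (U ⋈[d=b] T) → 3
  (S ⋈[f=a] (U ⋈[d=b] T)) → 1

== RESULT ==
f | g | x | a | d | c | z | w | b
3 | 5 | r | 3 | 1 | 1 | r | s | 1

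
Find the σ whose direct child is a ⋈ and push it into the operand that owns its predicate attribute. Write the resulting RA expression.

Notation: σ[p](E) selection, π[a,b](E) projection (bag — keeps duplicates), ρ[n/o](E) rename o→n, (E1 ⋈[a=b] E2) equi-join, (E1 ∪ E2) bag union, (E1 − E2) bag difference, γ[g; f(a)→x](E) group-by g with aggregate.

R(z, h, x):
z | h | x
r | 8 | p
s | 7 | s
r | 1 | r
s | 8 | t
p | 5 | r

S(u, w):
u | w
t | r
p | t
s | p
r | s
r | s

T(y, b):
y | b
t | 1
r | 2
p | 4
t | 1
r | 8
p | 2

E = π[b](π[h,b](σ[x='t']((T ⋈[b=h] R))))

σ filters on x, owned by the right side.
E' = π[b](π[h,b]((T ⋈[b=h] σ[x='t'](R))))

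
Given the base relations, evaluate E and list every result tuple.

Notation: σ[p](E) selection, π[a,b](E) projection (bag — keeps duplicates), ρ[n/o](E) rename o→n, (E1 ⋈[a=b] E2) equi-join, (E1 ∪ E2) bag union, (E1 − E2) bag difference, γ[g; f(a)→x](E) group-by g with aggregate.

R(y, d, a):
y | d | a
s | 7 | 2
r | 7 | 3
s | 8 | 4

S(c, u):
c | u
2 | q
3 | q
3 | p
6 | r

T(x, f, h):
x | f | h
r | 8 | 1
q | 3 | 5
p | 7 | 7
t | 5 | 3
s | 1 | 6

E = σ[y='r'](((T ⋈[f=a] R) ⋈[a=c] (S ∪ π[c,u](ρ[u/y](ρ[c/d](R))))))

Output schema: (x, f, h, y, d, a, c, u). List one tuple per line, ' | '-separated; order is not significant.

Subexpression sizes:
  T → 5
  R → 3
  (T ⋈[f=a] R) → 1
  S → 4
  R → 3
  ρ[c/d](R) → 3
  ρ[u/y](ρ[c/d](R)) → 3
  π[c,u](ρ[u/y](ρ[c/d](R))) → 3
  (S ∪ π[c,u](ρ[u/y](ρ[c/d](R)))) → 7
  ((T ⋈[f=a] R) ⋈[a=c] (S ∪ π[c,u](ρ[u/y](ρ[c/d](R))))) → 2
  σ[y='r'](((T ⋈[f=a] R) ⋈[a=c] (S ∪ π[c,u](ρ[u/y](ρ[c/d](R)))))) → 2

== RESULT ==
x | f | h | y | d | a | c | u
q | 3 | 5 | r | 7 | 3 | 3 | p
q | 3 | 5 | r | 7 | 3 | 3 | q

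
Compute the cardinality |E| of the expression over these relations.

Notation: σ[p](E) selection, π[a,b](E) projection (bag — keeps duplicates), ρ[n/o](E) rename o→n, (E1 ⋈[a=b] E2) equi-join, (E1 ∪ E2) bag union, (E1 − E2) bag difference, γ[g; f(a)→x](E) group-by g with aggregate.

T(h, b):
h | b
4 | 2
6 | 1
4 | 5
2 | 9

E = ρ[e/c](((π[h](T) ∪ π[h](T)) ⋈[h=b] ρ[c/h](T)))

Row counts bottom-up:
  T → 4
  π[h](T) → 4
  T → 4
  π[h](T) → 4
  (π[h](T) ∪ π[h](T)) → 8
  T → 4
  ρ[c/h](T) → 4
  ((π[h](T) ∪ π[h](T)) ⋈[h=b] ρ[c/h](T)) → 2
  ρ[e/c](((π[h](T) ∪ π[h](T)) ⋈[h=b] ρ[c/h](T))) → 2

|E| = 2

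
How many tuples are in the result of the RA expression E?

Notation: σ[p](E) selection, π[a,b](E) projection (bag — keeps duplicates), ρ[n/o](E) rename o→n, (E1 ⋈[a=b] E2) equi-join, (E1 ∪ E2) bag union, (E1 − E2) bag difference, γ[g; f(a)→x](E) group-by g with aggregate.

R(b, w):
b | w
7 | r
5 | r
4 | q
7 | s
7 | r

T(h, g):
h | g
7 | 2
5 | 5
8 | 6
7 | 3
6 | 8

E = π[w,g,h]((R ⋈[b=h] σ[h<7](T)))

Per-node cardinality:
  R → 5
  T → 5
  σ[h<7](T) → 2
  (R ⋈[b=h] σ[h<7](T)) → 1
  π[w,g,h]((R ⋈[b=h] σ[h<7](T))) → 1

|E| = 1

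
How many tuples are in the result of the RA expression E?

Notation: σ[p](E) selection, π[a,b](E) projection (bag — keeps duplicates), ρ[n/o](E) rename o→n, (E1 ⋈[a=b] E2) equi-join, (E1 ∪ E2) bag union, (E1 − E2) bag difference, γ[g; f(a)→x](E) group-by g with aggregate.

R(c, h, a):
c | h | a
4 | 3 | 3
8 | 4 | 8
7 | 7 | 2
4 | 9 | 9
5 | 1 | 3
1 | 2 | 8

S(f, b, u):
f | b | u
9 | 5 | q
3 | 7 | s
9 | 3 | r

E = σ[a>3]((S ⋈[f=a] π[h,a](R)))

Stepwise |·|:
  S → 3
  R → 6
  π[h,a](R) → 6
  (S ⋈[f=a] π[h,a](R)) → 4
  σ[a>3]((S ⋈[f=a] π[h,a](R))) → 2

|E| = 2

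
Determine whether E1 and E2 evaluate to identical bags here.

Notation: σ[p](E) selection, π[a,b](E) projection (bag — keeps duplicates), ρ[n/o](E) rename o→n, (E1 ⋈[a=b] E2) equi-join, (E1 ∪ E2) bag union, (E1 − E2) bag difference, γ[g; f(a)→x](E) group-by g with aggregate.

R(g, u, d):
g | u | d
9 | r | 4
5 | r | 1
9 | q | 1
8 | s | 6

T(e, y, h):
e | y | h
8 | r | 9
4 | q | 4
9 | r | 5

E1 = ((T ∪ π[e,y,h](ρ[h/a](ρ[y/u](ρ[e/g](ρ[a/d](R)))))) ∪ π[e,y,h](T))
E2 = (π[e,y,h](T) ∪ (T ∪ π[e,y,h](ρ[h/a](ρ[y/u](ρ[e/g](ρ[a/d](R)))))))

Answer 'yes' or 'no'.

E1 per-node cardinality:
  T → 3
  R → 4
  ρ[a/d](R) → 4
  ρ[e/g](ρ[a/d](R)) → 4
  ρ[y/u](ρ[e/g](ρ[a/d](R))) → 4
  ρ[h/a](ρ[y/u](ρ[e/g](ρ[a/d](R)))) → 4
  π[e,y,h](ρ[h/a](ρ[y/u](ρ[e/g](ρ[a/d](R))))) → 4
  (T ∪ π[e,y,h](ρ[h/a](ρ[y/u](ρ[e/g](ρ[a/d](R)))))) → 7
  T → 3
  π[e,y,h](T) → 3
  ((T ∪ π[e,y,h](ρ[h/a](ρ[y/u](ρ[e/g](ρ[a/d](R)))))) ∪ π[e,y,h](T)) → 10
E2 per-node cardinality:
  T → 3
  π[e,y,h](T) → 3
  T → 3
  R → 4
  ρ[a/d](R) → 4
  ρ[e/g](ρ[a/d](R)) → 4
  ρ[y/u](ρ[e/g](ρ[a/d](R))) → 4
  ρ[h/a](ρ[y/u](ρ[e/g](ρ[a/d](R)))) → 4
  π[e,y,h](ρ[h/a](ρ[y/u](ρ[e/g](ρ[a/d](R))))) → 4
  (T ∪ π[e,y,h](ρ[h/a](ρ[y/u](ρ[e/g](ρ[a/d](R)))))) → 7
  (π[e,y,h](T) ∪ (T ∪ π[e,y,h](ρ[h/a](ρ[y/u](ρ[e/g](ρ[a/d](R))))))) → 10

E1 and E2 produce the same multiset:
e | y | h
4 | q | 4
4 | q | 4
5 | r | 1
8 | r | 9
8 | r | 9
8 | s | 6
9 | q | 1
9 | r | 4
9 | r | 5
9 | r | 5

yes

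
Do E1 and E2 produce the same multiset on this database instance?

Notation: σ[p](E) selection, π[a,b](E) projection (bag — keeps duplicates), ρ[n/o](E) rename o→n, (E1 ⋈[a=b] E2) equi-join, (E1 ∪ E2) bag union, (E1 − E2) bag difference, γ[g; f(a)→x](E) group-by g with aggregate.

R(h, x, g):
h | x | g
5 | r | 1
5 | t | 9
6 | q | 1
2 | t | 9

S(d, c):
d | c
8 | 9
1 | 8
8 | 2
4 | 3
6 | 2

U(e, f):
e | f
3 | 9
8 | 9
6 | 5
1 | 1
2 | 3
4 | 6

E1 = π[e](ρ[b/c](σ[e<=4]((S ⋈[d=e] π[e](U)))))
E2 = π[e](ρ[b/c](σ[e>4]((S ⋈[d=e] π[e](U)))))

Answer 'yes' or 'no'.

E1 per-node cardinality:
  S → 5
  U → 6
  π[e](U) → 6
  (S ⋈[d=e] π[e](U)) → 5
  σ[e<=4]((S ⋈[d=e] π[e](U))) → 2
  ρ[b/c](σ[e<=4]((S ⋈[d=e] π[e](U)))) → 2
  π[e](ρ[b/c](σ[e<=4]((S ⋈[d=e] π[e](U))))) → 2
E2 per-node cardinality:
  S → 5
  U → 6
  π[e](U) → 6
  (S ⋈[d=e] π[e](U)) → 5
  σ[e>4]((S ⋈[d=e] π[e](U))) → 3
  ρ[b/c](σ[e>4]((S ⋈[d=e] π[e](U)))) → 3
  π[e](ρ[b/c](σ[e>4]((S ⋈[d=e] π[e](U))))) → 3

E1 result:
e
1
4
E2 result:
e
6
8
8
Witness: (6,) appears 0× in E1 but 1× in E2.

no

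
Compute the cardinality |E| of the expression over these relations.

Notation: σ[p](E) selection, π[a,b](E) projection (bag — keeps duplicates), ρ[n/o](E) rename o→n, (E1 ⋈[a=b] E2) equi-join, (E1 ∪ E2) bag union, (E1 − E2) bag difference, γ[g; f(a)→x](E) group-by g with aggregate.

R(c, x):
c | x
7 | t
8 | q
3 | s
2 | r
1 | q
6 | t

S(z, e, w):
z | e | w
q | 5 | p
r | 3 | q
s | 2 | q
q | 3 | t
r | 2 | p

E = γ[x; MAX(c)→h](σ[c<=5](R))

Row counts bottom-up:
  R → 6
  σ[c<=5](R) → 3
  γ[x; MAX(c)→h](σ[c<=5](R)) → 3

|E| = 3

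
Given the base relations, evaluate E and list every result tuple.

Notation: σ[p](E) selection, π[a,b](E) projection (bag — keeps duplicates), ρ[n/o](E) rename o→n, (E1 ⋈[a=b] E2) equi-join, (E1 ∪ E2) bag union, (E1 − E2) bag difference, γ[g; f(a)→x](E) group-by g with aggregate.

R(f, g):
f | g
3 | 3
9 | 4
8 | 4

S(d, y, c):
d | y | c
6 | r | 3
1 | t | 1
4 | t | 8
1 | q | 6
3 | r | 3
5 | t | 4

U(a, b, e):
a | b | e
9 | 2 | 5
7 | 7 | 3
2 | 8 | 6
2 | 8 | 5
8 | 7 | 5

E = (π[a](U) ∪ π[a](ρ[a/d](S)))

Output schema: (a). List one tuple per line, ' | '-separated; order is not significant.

Stepwise |·|:
  U → 5
  π[a](U) → 5
  S → 6
  ρ[a/d](S) → 6
  π[a](ρ[a/d](S)) → 6
  (π[a](U) ∪ π[a](ρ[a/d](S))) → 11

== RESULT ==
a
1
1
2
2
3
4
5
6
7
8
9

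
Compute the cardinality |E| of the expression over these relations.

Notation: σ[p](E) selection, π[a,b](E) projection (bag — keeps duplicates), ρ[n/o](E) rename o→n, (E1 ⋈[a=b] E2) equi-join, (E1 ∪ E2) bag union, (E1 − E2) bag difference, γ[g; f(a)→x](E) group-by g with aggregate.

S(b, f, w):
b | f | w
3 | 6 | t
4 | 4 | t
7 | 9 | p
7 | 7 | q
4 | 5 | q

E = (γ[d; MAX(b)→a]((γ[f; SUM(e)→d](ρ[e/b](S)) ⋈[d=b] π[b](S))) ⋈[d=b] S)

Subexpression sizes:
  S → 5
  ρ[e/b](S) → 5
  γ[f; SUM(e)→d](ρ[e/b](S)) → 5
  S → 5
  π[b](S) → 5
  (γ[f; SUM(e)→d](ρ[e/b](S)) ⋈[d=b] π[b](S)) → 9
  γ[d; MAX(b)→a]((γ[f; SUM(e)→d](ρ[e/b](S)) ⋈[d=b] π[b](S))) → 3
  S → 5
  (γ[d; MAX(b)→a]((γ[f; SUM(e)→d](ρ[e/b](S)) ⋈[d=b] π[b](S))) ⋈[d=b] S) → 5

|E| = 5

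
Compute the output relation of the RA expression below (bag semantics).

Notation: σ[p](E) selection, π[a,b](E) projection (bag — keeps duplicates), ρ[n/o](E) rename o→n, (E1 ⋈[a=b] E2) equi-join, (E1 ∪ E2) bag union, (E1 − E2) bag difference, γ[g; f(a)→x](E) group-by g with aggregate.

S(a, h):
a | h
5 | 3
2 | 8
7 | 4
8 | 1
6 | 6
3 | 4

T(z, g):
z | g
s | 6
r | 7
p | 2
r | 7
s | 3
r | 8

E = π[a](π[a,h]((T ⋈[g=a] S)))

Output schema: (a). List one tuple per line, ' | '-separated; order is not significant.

Per-node cardinality:
  T → 6
  S → 6
  (T ⋈[g=a] S) → 6
  π[a,h]((T ⋈[g=a] S)) → 6
  π[a](π[a,h]((T ⋈[g=a] S))) → 6

== RESULT ==
a
2
3
6
7
7
8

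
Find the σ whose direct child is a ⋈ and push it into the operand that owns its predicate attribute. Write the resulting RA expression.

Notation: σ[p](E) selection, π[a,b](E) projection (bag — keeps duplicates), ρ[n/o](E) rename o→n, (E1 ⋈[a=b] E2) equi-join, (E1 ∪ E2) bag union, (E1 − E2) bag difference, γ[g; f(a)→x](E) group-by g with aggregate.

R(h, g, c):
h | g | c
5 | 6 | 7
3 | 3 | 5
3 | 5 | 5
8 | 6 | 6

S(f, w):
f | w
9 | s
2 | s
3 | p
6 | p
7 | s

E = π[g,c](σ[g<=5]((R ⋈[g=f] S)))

σ filters on g, owned by the left side.
E' = π[g,c]((σ[g<=5](R) ⋈[g=f] S))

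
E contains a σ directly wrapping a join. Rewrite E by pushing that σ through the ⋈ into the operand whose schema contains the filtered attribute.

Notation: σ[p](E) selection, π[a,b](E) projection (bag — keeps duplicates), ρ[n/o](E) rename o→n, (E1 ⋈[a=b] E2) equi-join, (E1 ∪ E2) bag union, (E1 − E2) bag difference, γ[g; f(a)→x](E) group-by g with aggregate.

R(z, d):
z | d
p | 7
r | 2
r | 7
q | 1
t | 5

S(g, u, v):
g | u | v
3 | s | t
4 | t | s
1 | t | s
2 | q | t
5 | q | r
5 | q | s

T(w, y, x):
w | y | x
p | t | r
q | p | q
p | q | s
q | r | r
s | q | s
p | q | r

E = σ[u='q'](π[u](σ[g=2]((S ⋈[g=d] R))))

σ filters on g, owned by the left side.
E' = σ[u='q'](π[u]((σ[g=2](S) ⋈[g=d] R)))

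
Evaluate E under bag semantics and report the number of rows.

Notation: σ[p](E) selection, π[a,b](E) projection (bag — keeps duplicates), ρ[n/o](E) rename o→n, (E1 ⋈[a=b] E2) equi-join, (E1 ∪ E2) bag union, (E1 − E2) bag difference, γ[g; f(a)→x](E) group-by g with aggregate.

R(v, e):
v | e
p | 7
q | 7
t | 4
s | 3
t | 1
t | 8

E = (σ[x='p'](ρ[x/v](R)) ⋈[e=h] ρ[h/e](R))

Subexpression sizes:
  R → 6
  ρ[x/v](R) → 6
  σ[x='p'](ρ[x/v](R)) → 1
  R → 6
  ρ[h/e](R) → 6
  (σ[x='p'](ρ[x/v](R)) ⋈[e=h] ρ[h/e](R)) → 2

|E| = 2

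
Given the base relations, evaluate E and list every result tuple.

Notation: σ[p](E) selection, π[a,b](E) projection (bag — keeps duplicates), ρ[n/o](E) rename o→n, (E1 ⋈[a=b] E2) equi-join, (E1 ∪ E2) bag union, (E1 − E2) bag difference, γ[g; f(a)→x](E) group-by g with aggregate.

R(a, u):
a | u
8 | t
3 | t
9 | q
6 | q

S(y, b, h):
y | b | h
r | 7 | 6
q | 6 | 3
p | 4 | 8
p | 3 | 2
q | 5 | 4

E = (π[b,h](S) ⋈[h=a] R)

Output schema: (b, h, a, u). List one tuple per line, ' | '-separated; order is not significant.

Row counts bottom-up:
  S → 5
  π[b,h](S) → 5
  R → 4
  (π[b,h](S) ⋈[h=a] R) → 3

== RESULT ==
b | h | a | u
4 | 8 | 8 | t
6 | 3 | 3 | t
7 | 6 | 6 | q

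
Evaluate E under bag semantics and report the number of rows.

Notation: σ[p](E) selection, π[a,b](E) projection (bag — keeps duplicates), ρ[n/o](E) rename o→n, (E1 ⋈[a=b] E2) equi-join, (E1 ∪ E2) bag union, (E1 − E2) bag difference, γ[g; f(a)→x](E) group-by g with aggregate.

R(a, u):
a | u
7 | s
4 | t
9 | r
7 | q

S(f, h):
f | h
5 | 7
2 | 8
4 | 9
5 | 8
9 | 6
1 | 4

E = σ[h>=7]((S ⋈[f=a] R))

Row counts bottom-up:
  S → 6
  R → 4
  (S ⋈[f=a] R) → 2
  σ[h>=7]((S ⋈[f=a] R)) → 1

|E| = 1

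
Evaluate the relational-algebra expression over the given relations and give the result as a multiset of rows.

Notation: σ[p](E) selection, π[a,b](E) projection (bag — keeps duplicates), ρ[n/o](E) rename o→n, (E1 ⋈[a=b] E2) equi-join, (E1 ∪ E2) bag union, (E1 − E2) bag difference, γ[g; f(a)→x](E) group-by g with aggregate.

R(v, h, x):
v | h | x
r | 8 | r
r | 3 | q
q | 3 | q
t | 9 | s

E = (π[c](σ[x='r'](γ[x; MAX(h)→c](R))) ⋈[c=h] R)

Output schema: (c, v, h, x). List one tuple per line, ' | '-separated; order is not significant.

Row counts bottom-up:
  R → 4
  γ[x; MAX(h)→c](R) → 3
  σ[x='r'](γ[x; MAX(h)→c](R)) → 1
  π[c](σ[x='r'](γ[x; MAX(h)→c](R))) → 1
  R → 4
  (π[c](σ[x='r'](γ[x; MAX(h)→c](R))) ⋈[c=h] R) → 1

== RESULT ==
c | v | h | x
8 | r | 8 | r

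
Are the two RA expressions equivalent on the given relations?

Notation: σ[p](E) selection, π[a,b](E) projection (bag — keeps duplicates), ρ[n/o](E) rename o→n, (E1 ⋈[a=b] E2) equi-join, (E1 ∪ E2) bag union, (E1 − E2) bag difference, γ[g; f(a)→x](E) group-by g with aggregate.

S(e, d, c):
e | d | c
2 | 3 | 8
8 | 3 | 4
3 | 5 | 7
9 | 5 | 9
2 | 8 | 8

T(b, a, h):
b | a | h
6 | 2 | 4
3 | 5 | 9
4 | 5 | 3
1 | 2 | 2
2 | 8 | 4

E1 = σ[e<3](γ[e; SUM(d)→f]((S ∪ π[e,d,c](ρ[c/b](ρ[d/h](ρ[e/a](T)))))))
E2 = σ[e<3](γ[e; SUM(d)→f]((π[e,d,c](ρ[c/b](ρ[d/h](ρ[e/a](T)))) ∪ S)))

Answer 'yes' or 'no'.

E1 row counts bottom-up:
  S → 5
  T → 5
  ρ[e/a](T) → 5
  ρ[d/h](ρ[e/a](T)) → 5
  ρ[c/b](ρ[d/h](ρ[e/a](T))) → 5
  π[e,d,c](ρ[c/b](ρ[d/h](ρ[e/a](T)))) → 5
  (S ∪ π[e,d,c](ρ[c/b](ρ[d/h](ρ[e/a](T))))) → 10
  γ[e; SUM(d)→f]((S ∪ π[e,d,c](ρ[c/b](ρ[d/h](ρ[e/a](T)))))) → 5
  σ[e<3](γ[e; SUM(d)→f]((S ∪ π[e,d,c](ρ[c/b](ρ[d/h](ρ[e/a](T))))))) → 1
E2 row counts bottom-up:
  T → 5
  ρ[e/a](T) → 5
  ρ[d/h](ρ[e/a](T)) → 5
  ρ[c/b](ρ[d/h](ρ[e/a](T))) → 5
  π[e,d,c](ρ[c/b](ρ[d/h](ρ[e/a](T)))) → 5
  S → 5
  (π[e,d,c](ρ[c/b](ρ[d/h](ρ[e/a](T)))) ∪ S) → 10
  γ[e; SUM(d)→f]((π[e,d,c](ρ[c/b](ρ[d/h](ρ[e/a](T)))) ∪ S)) → 5
  σ[e<3](γ[e; SUM(d)→f]((π[e,d,c](ρ[c/b](ρ[d/h](ρ[e/a](T)))) ∪ S))) → 1

E1 and E2 produce the same multiset:
e | f
2 | 17

yes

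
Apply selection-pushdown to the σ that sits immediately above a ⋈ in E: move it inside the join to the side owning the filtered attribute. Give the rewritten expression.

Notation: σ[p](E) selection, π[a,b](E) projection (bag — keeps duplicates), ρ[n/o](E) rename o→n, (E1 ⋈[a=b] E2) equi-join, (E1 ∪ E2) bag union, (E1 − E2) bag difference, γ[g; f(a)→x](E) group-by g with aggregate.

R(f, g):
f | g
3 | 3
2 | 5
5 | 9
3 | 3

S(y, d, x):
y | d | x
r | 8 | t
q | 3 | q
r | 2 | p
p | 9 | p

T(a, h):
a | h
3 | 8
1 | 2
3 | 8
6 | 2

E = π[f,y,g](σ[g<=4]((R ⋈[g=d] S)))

σ filters on g, owned by the left side.
E' = π[f,y,g]((σ[g<=4](R) ⋈[g=d] S))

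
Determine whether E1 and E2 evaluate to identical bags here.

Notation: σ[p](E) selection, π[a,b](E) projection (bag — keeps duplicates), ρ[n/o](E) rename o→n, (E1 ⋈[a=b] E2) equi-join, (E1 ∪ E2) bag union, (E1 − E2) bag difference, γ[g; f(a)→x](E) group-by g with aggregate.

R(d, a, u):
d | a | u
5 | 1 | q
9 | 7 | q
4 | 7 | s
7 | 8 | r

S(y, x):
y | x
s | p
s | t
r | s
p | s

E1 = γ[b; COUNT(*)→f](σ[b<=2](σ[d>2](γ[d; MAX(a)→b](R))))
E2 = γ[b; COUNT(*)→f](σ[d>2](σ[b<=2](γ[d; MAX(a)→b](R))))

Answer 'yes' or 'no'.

E1 subexpression sizes:
  R → 4
  γ[d; MAX(a)→b](R) → 4
  σ[d>2](γ[d; MAX(a)→b](R)) → 4
  σ[b<=2](σ[d>2](γ[d; MAX(a)→b](R))) → 1
  γ[b; COUNT(*)→f](σ[b<=2](σ[d>2](γ[d; MAX(a)→b](R)))) → 1
E2 subexpression sizes:
  R → 4
  γ[d; MAX(a)→b](R) → 4
  σ[b<=2](γ[d; MAX(a)→b](R)) → 1
  σ[d>2](σ[b<=2](γ[d; MAX(a)→b](R))) → 1
  γ[b; COUNT(*)→f](σ[d>2](σ[b<=2](γ[d; MAX(a)→b](R)))) → 1

E1 and E2 produce the same multiset:
b | f
1 | 1

yes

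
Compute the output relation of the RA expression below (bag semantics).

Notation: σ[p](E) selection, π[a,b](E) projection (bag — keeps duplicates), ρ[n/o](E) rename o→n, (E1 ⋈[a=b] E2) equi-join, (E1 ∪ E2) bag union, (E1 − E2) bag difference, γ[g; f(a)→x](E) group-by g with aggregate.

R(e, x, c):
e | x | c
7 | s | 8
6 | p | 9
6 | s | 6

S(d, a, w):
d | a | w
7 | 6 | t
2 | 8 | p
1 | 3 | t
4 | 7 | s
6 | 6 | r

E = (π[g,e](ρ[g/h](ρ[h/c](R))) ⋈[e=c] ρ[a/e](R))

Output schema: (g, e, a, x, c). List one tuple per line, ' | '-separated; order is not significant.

Subexpression sizes:
  R → 3
  ρ[h/c](R) → 3
  ρ[g/h](ρ[h/c](R)) → 3
  π[g,e](ρ[g/h](ρ[h/c](R))) → 3
  R → 3
  ρ[a/e](R) → 3
  (π[g,e](ρ[g/h](ρ[h/c](R))) ⋈[e=c] ρ[a/e](R)) → 2

== RESULT ==
g | e | a | x | c
6 | 6 | 6 | s | 6
9 | 6 | 6 | s | 6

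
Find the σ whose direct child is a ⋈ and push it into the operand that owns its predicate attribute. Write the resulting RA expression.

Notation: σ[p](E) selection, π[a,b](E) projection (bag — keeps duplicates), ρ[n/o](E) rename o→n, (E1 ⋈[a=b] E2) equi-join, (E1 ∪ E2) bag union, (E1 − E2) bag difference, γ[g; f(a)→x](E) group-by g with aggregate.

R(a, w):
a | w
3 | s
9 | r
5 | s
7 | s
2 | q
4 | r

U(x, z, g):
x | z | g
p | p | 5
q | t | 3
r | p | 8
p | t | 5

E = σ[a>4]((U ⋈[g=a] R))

σ filters on a, owned by the right side.
E' = (U ⋈[g=a] σ[a>4](R))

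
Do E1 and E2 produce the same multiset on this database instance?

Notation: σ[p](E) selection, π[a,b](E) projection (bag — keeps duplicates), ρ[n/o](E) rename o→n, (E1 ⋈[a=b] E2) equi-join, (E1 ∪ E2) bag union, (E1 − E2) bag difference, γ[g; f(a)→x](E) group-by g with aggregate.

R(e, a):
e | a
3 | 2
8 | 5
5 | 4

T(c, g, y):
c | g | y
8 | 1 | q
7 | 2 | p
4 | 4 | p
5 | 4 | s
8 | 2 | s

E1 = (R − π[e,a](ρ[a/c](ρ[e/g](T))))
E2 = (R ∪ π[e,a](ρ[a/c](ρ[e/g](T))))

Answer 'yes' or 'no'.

E1 subexpression sizes:
  R → 3
  T → 5
  ρ[e/g](T) → 5
  ρ[a/c](ρ[e/g](T)) → 5
  π[e,a](ρ[a/c](ρ[e/g](T))) → 5
  (R − π[e,a](ρ[a/c](ρ[e/g](T)))) → 3
E2 subexpression sizes:
  R → 3
  T → 5
  ρ[e/g](T) → 5
  ρ[a/c](ρ[e/g](T)) → 5
  π[e,a](ρ[a/c](ρ[e/g](T))) → 5
  (R ∪ π[e,a](ρ[a/c](ρ[e/g](T)))) → 8

E1 result:
e | a
3 | 2
5 | 4
8 | 5
E2 result:
e | a
1 | 8
2 | 7
2 | 8
3 | 2
4 | 4
4 | 5
5 | 4
8 | 5
Witness: (4, 4) appears 0× in E1 but 1× in E2.

no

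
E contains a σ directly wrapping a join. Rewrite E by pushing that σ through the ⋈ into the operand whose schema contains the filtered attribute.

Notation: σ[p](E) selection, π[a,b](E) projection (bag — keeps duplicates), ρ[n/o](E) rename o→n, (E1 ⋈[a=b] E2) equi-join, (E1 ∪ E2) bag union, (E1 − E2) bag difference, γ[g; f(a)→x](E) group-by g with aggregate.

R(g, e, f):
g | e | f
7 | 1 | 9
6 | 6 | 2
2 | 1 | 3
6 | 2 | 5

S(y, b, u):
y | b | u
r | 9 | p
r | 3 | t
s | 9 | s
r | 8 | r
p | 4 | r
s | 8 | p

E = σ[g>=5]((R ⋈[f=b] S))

σ filters on g, owned by the left side.
E' = (σ[g>=5](R) ⋈[f=b] S)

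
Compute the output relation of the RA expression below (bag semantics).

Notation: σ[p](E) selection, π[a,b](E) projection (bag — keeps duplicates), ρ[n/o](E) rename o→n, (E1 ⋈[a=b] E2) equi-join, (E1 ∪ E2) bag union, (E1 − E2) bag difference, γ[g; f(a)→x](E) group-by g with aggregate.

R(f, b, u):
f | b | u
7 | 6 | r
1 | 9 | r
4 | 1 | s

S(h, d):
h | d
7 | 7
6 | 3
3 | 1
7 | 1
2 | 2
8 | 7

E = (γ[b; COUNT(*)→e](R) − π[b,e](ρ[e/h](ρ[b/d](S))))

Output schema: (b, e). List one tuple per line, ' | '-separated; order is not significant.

Stepwise |·|:
  R → 3
  γ[b; COUNT(*)→e](R) → 3
  S → 6
  ρ[b/d](S) → 6
  ρ[e/h](ρ[b/d](S)) → 6
  π[b,e](ρ[e/h](ρ[b/d](S))) → 6
  (γ[b; COUNT(*)→e](R) − π[b,e](ρ[e/h](ρ[b/d](S)))) → 3

== RESULT ==
b | e
1 | 1
6 | 1
9 | 1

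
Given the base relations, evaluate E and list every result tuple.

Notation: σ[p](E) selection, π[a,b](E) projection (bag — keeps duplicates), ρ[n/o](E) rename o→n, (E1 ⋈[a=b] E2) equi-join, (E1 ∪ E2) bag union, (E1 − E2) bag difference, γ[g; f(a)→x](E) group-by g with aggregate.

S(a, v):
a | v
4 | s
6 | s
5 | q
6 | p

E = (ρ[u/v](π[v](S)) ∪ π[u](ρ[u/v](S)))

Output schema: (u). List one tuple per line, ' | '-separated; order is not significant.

Subexpression sizes:
  S → 4
  π[v](S) → 4
  ρ[u/v](π[v](S)) → 4
  S → 4
  ρ[u/v](S) → 4
  π[u](ρ[u/v](S)) → 4
  (ρ[u/v](π[v](S)) ∪ π[u](ρ[u/v](S))) → 8

== RESULT ==
u
p
p
q
q
s
s
s
s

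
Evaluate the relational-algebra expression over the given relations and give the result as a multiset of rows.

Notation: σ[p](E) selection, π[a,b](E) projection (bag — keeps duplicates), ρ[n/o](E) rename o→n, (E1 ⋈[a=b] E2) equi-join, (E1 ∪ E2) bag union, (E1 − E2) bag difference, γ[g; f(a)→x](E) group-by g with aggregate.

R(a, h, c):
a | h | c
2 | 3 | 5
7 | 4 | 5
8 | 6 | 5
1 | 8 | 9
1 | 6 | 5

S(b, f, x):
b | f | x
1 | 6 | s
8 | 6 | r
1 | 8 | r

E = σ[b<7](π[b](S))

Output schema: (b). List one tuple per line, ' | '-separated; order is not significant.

Row counts bottom-up:
  S → 3
  π[b](S) → 3
  σ[b<7](π[b](S)) → 2

== RESULT ==
b
1
1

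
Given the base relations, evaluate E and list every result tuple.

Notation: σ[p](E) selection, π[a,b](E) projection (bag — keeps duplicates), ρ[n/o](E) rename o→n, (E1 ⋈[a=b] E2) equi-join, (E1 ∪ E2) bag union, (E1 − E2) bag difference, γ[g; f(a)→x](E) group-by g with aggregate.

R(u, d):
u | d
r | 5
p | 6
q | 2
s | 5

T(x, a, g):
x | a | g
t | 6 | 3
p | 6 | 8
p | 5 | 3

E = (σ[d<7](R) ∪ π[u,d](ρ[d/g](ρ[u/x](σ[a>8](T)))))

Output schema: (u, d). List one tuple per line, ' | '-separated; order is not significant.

Stepwise |·|:
  R → 4
  σ[d<7](R) → 4
  T → 3
  σ[a>8](T) → 0
  ρ[u/x](σ[a>8](T)) → 0
  ρ[d/g](ρ[u/x](σ[a>8](T))) → 0
  π[u,d](ρ[d/g](ρ[u/x](σ[a>8](T)))) → 0
  (σ[d<7](R) ∪ π[u,d](ρ[d/g](ρ[u/x](σ[a>8](T))))) → 4

== RESULT ==
u | d
p | 6
q | 2
r | 5
s | 5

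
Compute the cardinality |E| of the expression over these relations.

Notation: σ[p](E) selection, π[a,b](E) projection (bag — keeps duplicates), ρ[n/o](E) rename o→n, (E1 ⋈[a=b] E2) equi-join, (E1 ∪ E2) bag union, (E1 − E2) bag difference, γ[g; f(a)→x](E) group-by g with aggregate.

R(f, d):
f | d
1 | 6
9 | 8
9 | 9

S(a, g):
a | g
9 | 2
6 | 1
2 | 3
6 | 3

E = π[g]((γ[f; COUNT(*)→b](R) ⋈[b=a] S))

Subexpression sizes:
  R → 3
  γ[f; COUNT(*)→b](R) → 2
  S → 4
  (γ[f; COUNT(*)→b](R) ⋈[b=a] S) → 1
  π[g]((γ[f; COUNT(*)→b](R) ⋈[b=a] S)) → 1

|E| = 1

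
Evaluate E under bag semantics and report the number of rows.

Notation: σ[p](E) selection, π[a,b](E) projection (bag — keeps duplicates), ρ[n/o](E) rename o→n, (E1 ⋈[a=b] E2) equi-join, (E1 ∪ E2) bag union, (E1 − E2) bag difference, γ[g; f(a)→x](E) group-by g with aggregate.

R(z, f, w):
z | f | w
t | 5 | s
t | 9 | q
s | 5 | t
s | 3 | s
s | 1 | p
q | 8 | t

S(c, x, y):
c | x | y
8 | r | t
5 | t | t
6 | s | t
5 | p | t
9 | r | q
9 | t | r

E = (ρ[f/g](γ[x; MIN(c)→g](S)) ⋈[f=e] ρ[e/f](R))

Stepwise |·|:
  S → 6
  γ[x; MIN(c)→g](S) → 4
  ρ[f/g](γ[x; MIN(c)→g](S)) → 4
  R → 6
  ρ[e/f](R) → 6
  (ρ[f/g](γ[x; MIN(c)→g](S)) ⋈[f=e] ρ[e/f](R)) → 5

|E| = 5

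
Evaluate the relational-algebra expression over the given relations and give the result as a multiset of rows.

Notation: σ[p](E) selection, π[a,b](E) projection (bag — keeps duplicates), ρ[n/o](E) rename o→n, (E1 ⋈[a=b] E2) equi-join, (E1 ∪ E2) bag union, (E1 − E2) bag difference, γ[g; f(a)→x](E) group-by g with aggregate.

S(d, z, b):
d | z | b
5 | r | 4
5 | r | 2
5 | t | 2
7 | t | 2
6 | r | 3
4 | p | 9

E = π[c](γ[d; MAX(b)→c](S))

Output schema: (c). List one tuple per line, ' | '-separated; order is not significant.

Per-node cardinality:
  S → 6
  γ[d; MAX(b)→c](S) → 4
  π[c](γ[d; MAX(b)→c](S)) → 4

== RESULT ==
c
2
3
4
9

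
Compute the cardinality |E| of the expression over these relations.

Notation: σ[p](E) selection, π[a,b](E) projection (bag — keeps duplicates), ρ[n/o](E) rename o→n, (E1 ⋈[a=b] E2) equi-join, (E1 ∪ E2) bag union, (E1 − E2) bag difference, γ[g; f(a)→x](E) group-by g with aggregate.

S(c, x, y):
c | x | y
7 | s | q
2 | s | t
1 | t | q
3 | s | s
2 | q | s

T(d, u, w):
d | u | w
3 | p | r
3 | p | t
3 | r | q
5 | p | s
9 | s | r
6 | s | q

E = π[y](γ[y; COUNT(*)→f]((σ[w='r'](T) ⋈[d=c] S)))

Subexpression sizes:
  T → 6
  σ[w='r'](T) → 2
  S → 5
  (σ[w='r'](T) ⋈[d=c] S) → 1
  γ[y; COUNT(*)→f]((σ[w='r'](T) ⋈[d=c] S)) → 1
  π[y](γ[y; COUNT(*)→f]((σ[w='r'](T) ⋈[d=c] S))) → 1

|E| = 1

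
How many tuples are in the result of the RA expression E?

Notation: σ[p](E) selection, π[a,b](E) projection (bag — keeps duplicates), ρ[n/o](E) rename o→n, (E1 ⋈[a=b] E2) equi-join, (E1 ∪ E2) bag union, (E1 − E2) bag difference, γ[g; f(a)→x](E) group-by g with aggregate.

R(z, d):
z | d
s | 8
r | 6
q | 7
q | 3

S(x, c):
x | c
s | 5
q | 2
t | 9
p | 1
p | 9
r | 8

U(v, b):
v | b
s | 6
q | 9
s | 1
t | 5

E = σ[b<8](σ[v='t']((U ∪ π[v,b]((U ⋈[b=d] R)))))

Per-node cardinality:
  U → 4
  U → 4
  R → 4
  (U ⋈[b=d] R) → 1
  π[v,b]((U ⋈[b=d] R)) → 1
  (U ∪ π[v,b]((U ⋈[b=d] R))) → 5
  σ[v='t']((U ∪ π[v,b]((U ⋈[b=d] R)))) → 1
  σ[b<8](σ[v='t']((U ∪ π[v,b]((U ⋈[b=d] R))))) → 1

|E| = 1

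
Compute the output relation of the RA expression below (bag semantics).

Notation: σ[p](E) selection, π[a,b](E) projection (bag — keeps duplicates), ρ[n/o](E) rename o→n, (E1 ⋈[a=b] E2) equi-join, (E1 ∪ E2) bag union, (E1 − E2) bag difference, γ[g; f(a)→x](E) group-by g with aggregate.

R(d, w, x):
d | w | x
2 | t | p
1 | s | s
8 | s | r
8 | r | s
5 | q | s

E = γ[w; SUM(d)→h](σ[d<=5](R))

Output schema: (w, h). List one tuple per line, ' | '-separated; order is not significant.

Subexpression sizes:
  R → 5
  σ[d<=5](R) → 3
  γ[w; SUM(d)→h](σ[d<=5](R)) → 3

== RESULT ==
w | h
q | 5
s | 1
t | 2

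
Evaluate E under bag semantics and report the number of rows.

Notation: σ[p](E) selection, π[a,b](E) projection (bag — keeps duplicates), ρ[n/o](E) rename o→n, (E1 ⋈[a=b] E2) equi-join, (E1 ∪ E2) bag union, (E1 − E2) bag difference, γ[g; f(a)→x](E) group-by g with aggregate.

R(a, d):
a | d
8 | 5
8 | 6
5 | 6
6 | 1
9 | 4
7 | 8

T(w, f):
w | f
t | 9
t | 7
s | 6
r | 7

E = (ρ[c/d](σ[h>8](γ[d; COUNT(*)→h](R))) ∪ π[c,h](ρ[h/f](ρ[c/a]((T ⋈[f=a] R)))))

Subexpression sizes:
  R → 6
  γ[d; COUNT(*)→h](R) → 5
  σ[h>8](γ[d; COUNT(*)→h](R)) → 0
  ρ[c/d](σ[h>8](γ[d; COUNT(*)→h](R))) → 0
  T → 4
  R → 6
  (T ⋈[f=a] R) → 4
  ρ[c/a]((T ⋈[f=a] R)) → 4
  ρ[h/f](ρ[c/a]((T ⋈[f=a] R))) → 4
  π[c,h](ρ[h/f](ρ[c/a]((T ⋈[f=a] R)))) → 4
  (ρ[c/d](σ[h>8](γ[d; COUNT(*)→h](R))) ∪ π[c,h](ρ[h/f](ρ[c/a]((T ⋈[f=a] R))))) → 4

|E| = 4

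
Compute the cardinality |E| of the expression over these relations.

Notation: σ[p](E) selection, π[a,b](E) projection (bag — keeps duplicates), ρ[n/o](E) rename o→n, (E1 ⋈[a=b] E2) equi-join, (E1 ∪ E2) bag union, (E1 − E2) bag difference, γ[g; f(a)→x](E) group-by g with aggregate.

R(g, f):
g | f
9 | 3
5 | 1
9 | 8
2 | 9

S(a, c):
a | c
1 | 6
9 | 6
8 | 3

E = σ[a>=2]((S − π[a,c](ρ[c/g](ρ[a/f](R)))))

Subexpression sizes:
  S → 3
  R → 4
  ρ[a/f](R) → 4
  ρ[c/g](ρ[a/f](R)) → 4
  π[a,c](ρ[c/g](ρ[a/f](R))) → 4
  (S − π[a,c](ρ[c/g](ρ[a/f](R)))) → 3
  σ[a>=2]((S − π[a,c](ρ[c/g](ρ[a/f](R))))) → 2

|E| = 2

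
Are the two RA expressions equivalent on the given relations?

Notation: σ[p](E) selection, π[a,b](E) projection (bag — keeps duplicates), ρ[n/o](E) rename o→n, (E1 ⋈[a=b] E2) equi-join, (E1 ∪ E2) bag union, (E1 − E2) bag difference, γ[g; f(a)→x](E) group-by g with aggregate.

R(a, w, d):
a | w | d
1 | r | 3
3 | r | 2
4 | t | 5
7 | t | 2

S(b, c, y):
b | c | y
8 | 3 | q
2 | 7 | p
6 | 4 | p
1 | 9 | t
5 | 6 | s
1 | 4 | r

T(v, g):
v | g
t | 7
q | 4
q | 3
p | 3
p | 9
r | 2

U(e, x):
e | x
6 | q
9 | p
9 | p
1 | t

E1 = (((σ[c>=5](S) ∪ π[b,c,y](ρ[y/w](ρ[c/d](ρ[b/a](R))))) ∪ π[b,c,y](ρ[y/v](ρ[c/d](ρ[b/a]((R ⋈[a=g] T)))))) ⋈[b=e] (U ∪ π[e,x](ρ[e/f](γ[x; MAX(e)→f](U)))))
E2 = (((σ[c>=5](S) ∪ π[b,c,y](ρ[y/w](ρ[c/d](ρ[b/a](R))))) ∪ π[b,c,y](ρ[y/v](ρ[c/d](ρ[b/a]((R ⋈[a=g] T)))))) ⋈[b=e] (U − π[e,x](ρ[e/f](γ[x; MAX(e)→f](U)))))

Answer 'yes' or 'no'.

E1 stepwise |·|:
  S → 6
  σ[c>=5](S) → 3
  R → 4
  ρ[b/a](R) → 4
  ρ[c/d](ρ[b/a](R)) → 4
  ρ[y/w](ρ[c/d](ρ[b/a](R))) → 4
  π[b,c,y](ρ[y/w](ρ[c/d](ρ[b/a](R)))) → 4
  (σ[c>=5](S) ∪ π[b,c,y](ρ[y/w](ρ[c/d](ρ[b/a](R))))) → 7
  R → 4
  T → 6
  (R ⋈[a=g] T) → 4
  ρ[b/a]((R ⋈[a=g] T)) → 4
  ρ[c/d](ρ[b/a]((R ⋈[a=g] T))) → 4
  ρ[y/v](ρ[c/d](ρ[b/a]((R ⋈[a=g] T)))) → 4
  π[b,c,y](ρ[y/v](ρ[c/d](ρ[b/a]((R ⋈[a=g] T))))) → 4
  ((σ[c>=5](S) ∪ π[b,c,y](ρ[y/w](ρ[c/d](ρ[b/a](R))))) ∪ π[b,c,y](ρ[y/v](ρ[c/d](ρ[b/a]((R ⋈[a=g] T)))))) → 11
  U → 4
  U → 4
  γ[x; MAX(e)→f](U) → 3
  ρ[e/f](γ[x; MAX(e)→f](U)) → 3
  π[e,x](ρ[e/f](γ[x; MAX(e)→f](U))) → 3
  (U ∪ π[e,x](ρ[e/f](γ[x; MAX(e)→f](U)))) → 7
  (((σ[c>=5](S) ∪ π[b,c,y](ρ[y/w](ρ[c/d](ρ[b/a](R))))) ∪ π[b,c,y](ρ[y/v](ρ[c/d](ρ[b/a]((R ⋈[a=g] T)))))) ⋈[b=e] (U ∪ π[e,x](ρ[e/f](γ[x; MAX(e)→f](U))))) → 4
E2 stepwise |·|:
  S → 6
  σ[c>=5](S) → 3
  R → 4
  ρ[b/a](R) → 4
  ρ[c/d](ρ[b/a](R)) → 4
  ρ[y/w](ρ[c/d](ρ[b/a](R))) → 4
  π[b,c,y](ρ[y/w](ρ[c/d](ρ[b/a](R)))) → 4
  (σ[c>=5](S) ∪ π[b,c,y](ρ[y/w](ρ[c/d](ρ[b/a](R))))) → 7
  R → 4
  T → 6
  (R ⋈[a=g] T) → 4
  ρ[b/a]((R ⋈[a=g] T)) → 4
  ρ[c/d](ρ[b/a]((R ⋈[a=g] T))) → 4
  ρ[y/v](ρ[c/d](ρ[b/a]((R ⋈[a=g] T)))) → 4
  π[b,c,y](ρ[y/v](ρ[c/d](ρ[b/a]((R ⋈[a=g] T))))) → 4
  ((σ[c>=5](S) ∪ π[b,c,y](ρ[y/w](ρ[c/d](ρ[b/a](R))))) ∪ π[b,c,y](ρ[y/v](ρ[c/d](ρ[b/a]((R ⋈[a=g] T)))))) → 11
  U → 4
  U → 4
  γ[x; MAX(e)→f](U) → 3
  ρ[e/f](γ[x; MAX(e)→f](U)) → 3
  π[e,x](ρ[e/f](γ[x; MAX(e)→f](U))) → 3
  (U − π[e,x](ρ[e/f](γ[x; MAX(e)→f](U)))) → 1
  (((σ[c>=5](S) ∪ π[b,c,y](ρ[y/w](ρ[c/d](ρ[b/a](R))))) ∪ π[b,c,y](ρ[y/v](ρ[c/d](ρ[b/a]((R ⋈[a=g] T)))))) ⋈[b=e] (U − π[e,x](ρ[e/f](γ[x; MAX(e)→f](U))))) → 0

E1 result:
b | c | y | e | x
1 | 3 | r | 1 | t
1 | 3 | r | 1 | t
1 | 9 | t | 1 | t
1 | 9 | t | 1 | t
E2 result:
b | c | y | e | x
(0 rows)
Witness: (1, 3, 'r', 1, 't') appears 2× in E1 but 0× in E2.

no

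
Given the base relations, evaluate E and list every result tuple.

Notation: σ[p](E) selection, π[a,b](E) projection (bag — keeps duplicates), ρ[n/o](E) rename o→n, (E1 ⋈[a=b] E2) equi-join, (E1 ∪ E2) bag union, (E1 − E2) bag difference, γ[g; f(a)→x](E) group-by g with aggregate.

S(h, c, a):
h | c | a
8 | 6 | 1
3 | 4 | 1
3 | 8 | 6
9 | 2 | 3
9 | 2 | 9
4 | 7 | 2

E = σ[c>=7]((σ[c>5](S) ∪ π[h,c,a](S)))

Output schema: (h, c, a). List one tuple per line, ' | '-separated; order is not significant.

Stepwise |·|:
  S → 6
  σ[c>5](S) → 3
  S → 6
  π[h,c,a](S) → 6
  (σ[c>5](S) ∪ π[h,c,a](S)) → 9
  σ[c>=7]((σ[c>5](S) ∪ π[h,c,a](S))) → 4

== RESULT ==
h | c | a
3 | 8 | 6
3 | 8 | 6
4 | 7 | 2
4 | 7 | 2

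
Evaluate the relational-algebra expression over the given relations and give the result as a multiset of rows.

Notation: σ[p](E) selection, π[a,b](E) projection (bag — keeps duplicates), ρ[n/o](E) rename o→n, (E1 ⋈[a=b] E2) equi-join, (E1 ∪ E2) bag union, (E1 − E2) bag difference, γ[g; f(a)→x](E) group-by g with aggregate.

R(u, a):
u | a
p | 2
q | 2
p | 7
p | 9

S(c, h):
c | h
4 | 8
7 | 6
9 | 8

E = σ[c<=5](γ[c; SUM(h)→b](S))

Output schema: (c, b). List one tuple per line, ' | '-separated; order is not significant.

Per-node cardinality:
  S → 3
  γ[c; SUM(h)→b](S) → 3
  σ[c<=5](γ[c; SUM(h)→b](S)) → 1

== RESULT ==
c | b
4 | 8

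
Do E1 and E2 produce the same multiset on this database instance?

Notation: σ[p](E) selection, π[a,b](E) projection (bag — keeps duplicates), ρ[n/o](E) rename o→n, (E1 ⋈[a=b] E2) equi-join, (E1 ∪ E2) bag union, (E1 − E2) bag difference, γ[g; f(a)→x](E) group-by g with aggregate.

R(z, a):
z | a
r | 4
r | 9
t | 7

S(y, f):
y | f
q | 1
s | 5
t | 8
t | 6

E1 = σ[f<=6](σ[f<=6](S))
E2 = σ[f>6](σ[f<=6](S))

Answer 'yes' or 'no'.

E1 row counts bottom-up:
  S → 4
  σ[f<=6](S) → 3
  σ[f<=6](σ[f<=6](S)) → 3
E2 row counts bottom-up:
  S → 4
  σ[f<=6](S) → 3
  σ[f>6](σ[f<=6](S)) → 0

E1 result:
y | f
q | 1
s | 5
t | 6
E2 result:
y | f
(0 rows)
Witness: ('s', 5) appears 1× in E1 but 0× in E2.

no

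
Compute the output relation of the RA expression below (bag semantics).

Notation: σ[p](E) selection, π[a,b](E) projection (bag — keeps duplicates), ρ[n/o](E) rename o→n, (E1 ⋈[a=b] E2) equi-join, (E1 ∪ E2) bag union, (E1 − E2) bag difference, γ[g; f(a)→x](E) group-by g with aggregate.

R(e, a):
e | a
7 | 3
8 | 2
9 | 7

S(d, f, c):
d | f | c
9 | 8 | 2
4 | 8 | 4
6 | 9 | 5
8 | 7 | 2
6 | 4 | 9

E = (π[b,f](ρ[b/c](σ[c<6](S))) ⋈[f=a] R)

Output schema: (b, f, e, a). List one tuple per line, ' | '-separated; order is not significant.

Subexpression sizes:
  S → 5
  σ[c<6](S) → 4
  ρ[b/c](σ[c<6](S)) → 4
  π[b,f](ρ[b/c](σ[c<6](S))) → 4
  R → 3
  (π[b,f](ρ[b/c](σ[c<6](S))) ⋈[f=a] R) → 1

== RESULT ==
b | f | e | a
2 | 7 | 9 | 7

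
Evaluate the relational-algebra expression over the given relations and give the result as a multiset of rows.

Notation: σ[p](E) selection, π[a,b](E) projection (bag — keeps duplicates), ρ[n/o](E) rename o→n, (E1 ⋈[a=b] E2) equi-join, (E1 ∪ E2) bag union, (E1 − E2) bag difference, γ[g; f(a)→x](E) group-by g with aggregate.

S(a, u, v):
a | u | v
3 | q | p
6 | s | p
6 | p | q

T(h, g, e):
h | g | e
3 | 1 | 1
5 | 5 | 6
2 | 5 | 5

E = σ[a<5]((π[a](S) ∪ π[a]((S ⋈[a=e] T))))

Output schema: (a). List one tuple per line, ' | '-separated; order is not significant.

Row counts bottom-up:
  S → 3
  π[a](S) → 3
  S → 3
  T → 3
  (S ⋈[a=e] T) → 2
  π[a]((S ⋈[a=e] T)) → 2
  (π[a](S) ∪ π[a]((S ⋈[a=e] T))) → 5
  σ[a<5]((π[a](S) ∪ π[a]((S ⋈[a=e] T)))) → 1

== RESULT ==
a
3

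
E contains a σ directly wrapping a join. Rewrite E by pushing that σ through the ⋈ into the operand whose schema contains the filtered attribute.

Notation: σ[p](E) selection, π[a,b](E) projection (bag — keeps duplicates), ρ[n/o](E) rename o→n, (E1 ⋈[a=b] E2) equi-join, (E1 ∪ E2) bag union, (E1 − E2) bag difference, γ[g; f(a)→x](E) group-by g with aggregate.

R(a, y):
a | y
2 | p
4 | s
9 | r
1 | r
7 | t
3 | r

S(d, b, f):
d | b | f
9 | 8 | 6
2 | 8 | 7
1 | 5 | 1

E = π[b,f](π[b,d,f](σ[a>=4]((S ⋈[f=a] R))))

σ filters on a, owned by the right side.
E' = π[b,f](π[b,d,f]((S ⋈[f=a] σ[a>=4](R))))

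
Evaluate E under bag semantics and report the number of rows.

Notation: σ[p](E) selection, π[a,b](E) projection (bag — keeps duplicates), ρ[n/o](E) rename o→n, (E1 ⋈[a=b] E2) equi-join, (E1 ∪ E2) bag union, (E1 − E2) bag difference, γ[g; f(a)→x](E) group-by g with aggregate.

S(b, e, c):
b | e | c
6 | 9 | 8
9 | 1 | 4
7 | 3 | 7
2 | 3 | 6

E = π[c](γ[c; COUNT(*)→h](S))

Per-node cardinality:
  S → 4
  γ[c; COUNT(*)→h](S) → 4
  π[c](γ[c; COUNT(*)→h](S)) → 4

|E| = 4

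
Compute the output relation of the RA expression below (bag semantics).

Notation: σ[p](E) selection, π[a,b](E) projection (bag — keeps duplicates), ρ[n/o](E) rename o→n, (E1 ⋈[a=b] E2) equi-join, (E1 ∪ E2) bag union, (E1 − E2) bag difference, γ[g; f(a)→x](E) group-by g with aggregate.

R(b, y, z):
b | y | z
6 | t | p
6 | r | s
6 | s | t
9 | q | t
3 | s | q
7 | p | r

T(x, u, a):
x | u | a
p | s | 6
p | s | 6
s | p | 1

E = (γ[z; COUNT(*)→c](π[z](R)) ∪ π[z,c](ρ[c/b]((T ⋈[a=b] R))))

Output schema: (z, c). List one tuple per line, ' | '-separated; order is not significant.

Subexpression sizes:
  R → 6
  π[z](R) → 6
  γ[z; COUNT(*)→c](π[z](R)) → 5
  T → 3
  R → 6
  (T ⋈[a=b] R) → 6
  ρ[c/b]((T ⋈[a=b] R)) → 6
  π[z,c](ρ[c/b]((T ⋈[a=b] R))) → 6
  (γ[z; COUNT(*)→c](π[z](R)) ∪ π[z,c](ρ[c/b]((T ⋈[a=b] R)))) → 11

== RESULT ==
z | c
p | 1
p | 6
p | 6
q | 1
r | 1
s | 1
s | 6
s | 6
t | 2
t | 6
t | 6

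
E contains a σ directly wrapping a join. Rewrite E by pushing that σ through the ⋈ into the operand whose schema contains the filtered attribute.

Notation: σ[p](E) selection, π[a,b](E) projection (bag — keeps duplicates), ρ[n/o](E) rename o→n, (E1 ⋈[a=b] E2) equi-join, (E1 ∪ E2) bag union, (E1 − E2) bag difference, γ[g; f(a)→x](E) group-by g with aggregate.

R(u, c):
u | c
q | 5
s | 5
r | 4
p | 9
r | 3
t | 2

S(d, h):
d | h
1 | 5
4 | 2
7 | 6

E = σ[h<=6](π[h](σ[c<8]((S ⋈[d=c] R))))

σ filters on c, owned by the right side.
E' = σ[h<=6](π[h]((S ⋈[d=c] σ[c<8](R))))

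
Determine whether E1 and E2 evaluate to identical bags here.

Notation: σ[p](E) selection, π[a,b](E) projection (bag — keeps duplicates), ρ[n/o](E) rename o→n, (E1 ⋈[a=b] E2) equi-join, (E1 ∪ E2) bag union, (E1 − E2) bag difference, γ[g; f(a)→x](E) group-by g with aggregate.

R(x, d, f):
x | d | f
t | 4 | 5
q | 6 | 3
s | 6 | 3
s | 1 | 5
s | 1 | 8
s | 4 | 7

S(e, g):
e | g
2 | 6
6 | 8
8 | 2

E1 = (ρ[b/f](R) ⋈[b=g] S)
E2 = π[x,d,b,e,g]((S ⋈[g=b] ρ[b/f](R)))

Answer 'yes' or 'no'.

E1 per-node cardinality:
  R → 6
  ρ[b/f](R) → 6
  S → 3
  (ρ[b/f](R) ⋈[b=g] S) → 1
E2 per-node cardinality:
  S → 3
  R → 6
  ρ[b/f](R) → 6
  (S ⋈[g=b] ρ[b/f](R)) → 1
  π[x,d,b,e,g]((S ⋈[g=b] ρ[b/f](R))) → 1

E1 and E2 produce the same multiset:
x | d | b | e | g
s | 1 | 8 | 6 | 8

yes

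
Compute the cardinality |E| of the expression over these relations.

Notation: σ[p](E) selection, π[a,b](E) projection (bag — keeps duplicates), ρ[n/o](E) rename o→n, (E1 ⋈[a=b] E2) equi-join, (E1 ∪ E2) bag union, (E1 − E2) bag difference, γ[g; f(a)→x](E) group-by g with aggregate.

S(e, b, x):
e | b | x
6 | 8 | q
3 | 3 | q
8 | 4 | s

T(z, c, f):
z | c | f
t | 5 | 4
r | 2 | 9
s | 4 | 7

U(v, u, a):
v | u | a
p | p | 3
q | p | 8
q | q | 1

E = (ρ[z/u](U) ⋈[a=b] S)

Per-node cardinality:
  U → 3
  ρ[z/u](U) → 3
  S → 3
  (ρ[z/u](U) ⋈[a=b] S) → 2

|E| = 2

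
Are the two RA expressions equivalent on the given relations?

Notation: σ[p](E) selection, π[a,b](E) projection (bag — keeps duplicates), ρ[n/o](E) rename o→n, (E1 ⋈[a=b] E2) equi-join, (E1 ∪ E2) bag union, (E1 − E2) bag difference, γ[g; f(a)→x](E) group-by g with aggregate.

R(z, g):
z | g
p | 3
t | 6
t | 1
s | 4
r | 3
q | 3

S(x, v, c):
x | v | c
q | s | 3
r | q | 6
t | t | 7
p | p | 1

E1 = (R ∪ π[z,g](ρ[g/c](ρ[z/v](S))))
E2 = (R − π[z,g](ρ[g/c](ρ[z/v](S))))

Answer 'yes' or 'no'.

E1 subexpression sizes:
  R → 6
  S → 4
  ρ[z/v](S) → 4
  ρ[g/c](ρ[z/v](S)) → 4
  π[z,g](ρ[g/c](ρ[z/v](S))) → 4
  (R ∪ π[z,g](ρ[g/c](ρ[z/v](S)))) → 10
E2 subexpression sizes:
  R → 6
  S → 4
  ρ[z/v](S) → 4
  ρ[g/c](ρ[z/v](S)) → 4
  π[z,g](ρ[g/c](ρ[z/v](S))) → 4
  (R − π[z,g](ρ[g/c](ρ[z/v](S)))) → 6

E1 result:
z | g
p | 1
p | 3
q | 3
q | 6
r | 3
s | 3
s | 4
t | 1
t | 6
t | 7
E2 result:
z | g
p | 3
q | 3
r | 3
s | 4
t | 1
t | 6
Witness: ('t', 7) appears 1× in E1 but 0× in E2.

no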